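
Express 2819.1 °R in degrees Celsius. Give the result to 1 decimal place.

1293.0 °C

°R = (°C + 273.15) × 9/5.
Applying the formula gives 1293.0 °C.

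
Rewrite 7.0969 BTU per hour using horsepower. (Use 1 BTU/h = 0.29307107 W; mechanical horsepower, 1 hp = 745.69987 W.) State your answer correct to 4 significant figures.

1 BTU/h = 0.000393015 hp.
Then 7.0969 × 0.000393015 ≈ 0.002789 hp.

0.002789 hp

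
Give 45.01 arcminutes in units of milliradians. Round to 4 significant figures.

13.09 milliradians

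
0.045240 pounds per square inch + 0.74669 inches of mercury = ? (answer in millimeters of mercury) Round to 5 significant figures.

21.306 millimeters of mercury

0.045240 psi = 2.339583 mmHg and 0.74669 inHg = 18.96593 mmHg.
2.339583 + 18.96593 ≈ 21.306 mmHg.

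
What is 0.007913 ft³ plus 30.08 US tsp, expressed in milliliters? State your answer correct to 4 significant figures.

0.007913 ft³ = 224.071 mL and 30.08 US tsp = 148.262 mL.
224.071 + 148.262 ≈ 372.3 mL.

372.3 mL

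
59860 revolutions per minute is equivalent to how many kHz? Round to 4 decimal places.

0.9977 kHz

1 rpm = 1.66667e-5 kHz.
59860 × 1.66667e-5 ≈ 0.9977 kHz.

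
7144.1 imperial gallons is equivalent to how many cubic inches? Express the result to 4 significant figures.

1.982 × 10^6 in³

1 imp gal = 277.419 cubic inches.
So 7144.1 × 277.419 ≈ 1.982 × 10^6 in³.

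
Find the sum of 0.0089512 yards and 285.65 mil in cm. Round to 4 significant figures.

1.544 centimeters

0.0089512 yd = 0.818498 cm and 285.65 mil = 0.725551 cm.
0.818498 + 0.725551 ≈ 1.544 cm.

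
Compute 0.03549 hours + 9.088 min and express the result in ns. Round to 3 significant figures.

6.73e+11 ns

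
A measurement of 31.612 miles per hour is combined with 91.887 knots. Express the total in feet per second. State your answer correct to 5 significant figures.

31.612 mph = 46.3643 ft/s and 91.887 kn = 155.088 ft/s.
46.3643 + 155.088 ≈ 201.45 ft/s.

201.45 ft/s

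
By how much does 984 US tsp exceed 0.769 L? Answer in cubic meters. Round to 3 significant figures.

984 US tsp = 0.00485006 m³ and 0.769 L = 0.000769000 m³.
0.00485006 − 0.000769000 ≈ 0.00408 m³.

0.00408 m³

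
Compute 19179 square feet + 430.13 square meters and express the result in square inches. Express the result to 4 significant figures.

19179 ft² = 2.76178 × 10^6 in² and 430.13 m² = 666703 in².
2.76178 × 10^6 + 666703 ≈ 3.428 × 10^6 in².

3.428 × 10^6 in²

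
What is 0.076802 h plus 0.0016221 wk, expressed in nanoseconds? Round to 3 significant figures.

1.26 × 10^12 nanoseconds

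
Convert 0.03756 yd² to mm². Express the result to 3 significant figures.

31400 mm²

1 square yard = 836127 square millimeters.
Then 0.03756 × 836127 ≈ 31400 mm².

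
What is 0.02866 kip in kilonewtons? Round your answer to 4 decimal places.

1 kip = 4.44822 kN.
Then 0.02866 × 4.44822 ≈ 0.1275 kN.

0.1275 kN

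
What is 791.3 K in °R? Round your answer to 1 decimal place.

1424.3 degrees Rankine

°R = K × 9/5.
Applying the formula gives 1424.3 °R.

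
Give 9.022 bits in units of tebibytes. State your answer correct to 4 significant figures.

1 bit = 1.13687e-13 TiB.
9.022 × 1.13687e-13 ≈ 1.026e-12 TiB.

1.026e-12 tebibytes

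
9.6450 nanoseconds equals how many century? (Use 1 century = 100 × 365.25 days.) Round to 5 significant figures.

3.0563e-18 centuries

1 ns = 3.16881e-19 century.
Thus 9.6450 × 3.16881e-19 ≈ 3.0563e-18 century.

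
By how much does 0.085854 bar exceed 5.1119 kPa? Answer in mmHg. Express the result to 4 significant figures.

0.085854 bar = 64.3958 mmHg and 5.1119 kPa = 38.3424 mmHg.
64.3958 − 38.3424 ≈ 26.05 mmHg.

26.05 millimeters of mercury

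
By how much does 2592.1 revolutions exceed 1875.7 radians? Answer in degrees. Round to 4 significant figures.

825700 °

2592.1 rev = 933156 ° and 1875.7 rad = 107470 °.
933156 − 107470 ≈ 825700 °.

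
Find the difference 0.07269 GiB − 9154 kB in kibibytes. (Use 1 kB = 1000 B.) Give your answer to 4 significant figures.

67280 KiB

0.07269 GiB = 76221.0 KiB and 9154 kB = 8939.45 KiB.
76221.0 − 8939.45 ≈ 67280 KiB.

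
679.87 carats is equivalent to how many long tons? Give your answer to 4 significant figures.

1 carat = 1.96841 × 10^-7 long ton.
Then 679.87 × 1.96841 × 10^-7 ≈ 0.0001338 long ton.

0.0001338 long ton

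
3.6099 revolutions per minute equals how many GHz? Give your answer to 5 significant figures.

1 rpm = 1.66667e-11 GHz.
So 3.6099 × 1.66667e-11 ≈ 6.0165e-11 GHz.

6.0165e-11 GHz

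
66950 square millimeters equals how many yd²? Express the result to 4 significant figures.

0.08007 yd²

1 square millimeter = 1.19599e-6 square yards.
Thus 66950 × 1.19599e-6 ≈ 0.08007 yd².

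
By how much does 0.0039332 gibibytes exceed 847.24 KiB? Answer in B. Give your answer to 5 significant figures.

0.0039332 GiB = 4.22324e+6 B and 847.24 KiB = 867574 B.
4.22324e+6 − 867574 ≈ 3.3557e+6 B.

3.3557e+6 bytes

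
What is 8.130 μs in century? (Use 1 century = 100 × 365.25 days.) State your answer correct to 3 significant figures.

1 microsecond = 3.16881 × 10^-16 centuries.
Thus 8.130 × 3.16881 × 10^-16 ≈ 2.58 × 10^-15 century.

2.58 × 10^-15 century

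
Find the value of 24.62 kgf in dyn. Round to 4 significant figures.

2.414e+7 dynes

1 kgf = 980665 dyn.
So 24.62 × 980665 ≈ 2.414e+7 dyn.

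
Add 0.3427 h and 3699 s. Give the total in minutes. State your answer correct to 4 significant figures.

82.21 min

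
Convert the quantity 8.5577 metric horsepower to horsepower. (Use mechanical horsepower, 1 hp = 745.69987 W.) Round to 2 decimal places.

8.44 hp

1 PS = 0.986320 hp.
So 8.5577 × 0.986320 ≈ 8.44 hp.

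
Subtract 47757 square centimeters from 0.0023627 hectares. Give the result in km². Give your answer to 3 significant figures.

1.89e-5 km²

0.0023627 ha = 2.36270e-5 km² and 47757 cm² = 4.77570e-6 km².
2.36270e-5 − 4.77570e-6 ≈ 1.89e-5 km².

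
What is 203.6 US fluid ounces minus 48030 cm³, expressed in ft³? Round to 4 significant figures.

203.6 US fl oz = 0.212636 ft³ and 48030 cm³ = 1.69616 ft³.
0.212636 − 1.69616 ≈ -1.484 ft³.

-1.484 cubic feet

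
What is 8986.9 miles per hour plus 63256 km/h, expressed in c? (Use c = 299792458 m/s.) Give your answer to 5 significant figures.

8986.9 mph = 1.34010 × 10^-5 c and 63256 km/h = 5.86109 × 10^-5 c.
1.34010 × 10^-5 + 5.86109 × 10^-5 ≈ 7.2012 × 10^-5 c.

7.2012 × 10^-5 c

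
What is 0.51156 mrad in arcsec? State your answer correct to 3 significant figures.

1 milliradian = 206.265 arcsec.
Then 0.51156 × 206.265 ≈ 106 arcsec.

106 arcseconds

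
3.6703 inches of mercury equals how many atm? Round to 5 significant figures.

1 inch of mercury = 0.0334211 atm.
Then 3.6703 × 0.0334211 ≈ 0.12267 atm.

0.12267 atm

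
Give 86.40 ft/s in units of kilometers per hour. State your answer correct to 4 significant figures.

1 foot per second = 1.09728 km/h.
Then 86.40 × 1.09728 ≈ 94.80 km/h.

94.80 km/h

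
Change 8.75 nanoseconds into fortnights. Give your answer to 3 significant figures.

7.23e-15 fortnight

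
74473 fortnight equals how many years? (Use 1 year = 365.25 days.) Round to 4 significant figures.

2855 yr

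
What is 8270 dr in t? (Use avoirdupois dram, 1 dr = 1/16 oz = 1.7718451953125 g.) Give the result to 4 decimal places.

0.0147 metric tons

1 dr = 1.77185 × 10^-6 t.
Then 8270 × 1.77185 × 10^-6 ≈ 0.0147 t.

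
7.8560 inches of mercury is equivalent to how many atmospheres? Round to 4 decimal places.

0.2626 atmospheres

1 inch of mercury = 0.0334211 atm.
Then 7.8560 × 0.0334211 ≈ 0.2626 atm.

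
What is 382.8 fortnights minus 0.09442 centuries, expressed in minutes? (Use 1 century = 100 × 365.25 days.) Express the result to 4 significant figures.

2.751e+6 minutes

382.8 fortnight = 7.71725e+6 min and 0.09442 century = 4.96611e+6 min.
7.71725e+6 − 4.96611e+6 ≈ 2.751e+6 min.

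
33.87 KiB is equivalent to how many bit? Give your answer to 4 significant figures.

277500 bits

1 KiB = 8192.00 bits.
Then 33.87 × 8192.00 ≈ 277500 bit.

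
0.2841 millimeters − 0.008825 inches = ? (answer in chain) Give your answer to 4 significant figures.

2.980 × 10^-6 chain

0.2841 mm = 1.41225 × 10^-5 chain and 0.008825 in = 1.11427 × 10^-5 chain.
1.41225 × 10^-5 − 1.11427 × 10^-5 ≈ 2.980 × 10^-6 chain.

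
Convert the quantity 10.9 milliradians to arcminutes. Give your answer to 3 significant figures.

1 mrad = 3.43775 arcmin.
Thus 10.9 × 3.43775 ≈ 37.5 arcmin.

37.5 arcminutes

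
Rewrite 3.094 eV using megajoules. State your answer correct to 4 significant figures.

1 eV = 1.60218 × 10^-25 MJ.
Thus 3.094 × 1.60218 × 10^-25 ≈ 4.957 × 10^-25 MJ.

4.957 × 10^-25 MJ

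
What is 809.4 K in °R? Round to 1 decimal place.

1456.9 °R

°R = K × 9/5.
Applying the formula gives 1456.9 °R.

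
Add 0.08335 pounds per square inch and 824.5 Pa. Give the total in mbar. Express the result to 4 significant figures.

0.08335 psi = 5.74678 mbar and 824.5 Pa = 8.24500 mbar.
5.74678 + 8.24500 ≈ 13.99 mbar.

13.99 mbar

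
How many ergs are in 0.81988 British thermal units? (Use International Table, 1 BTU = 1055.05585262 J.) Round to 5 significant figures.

8.6502e+9 ergs

1 British thermal unit = 1.05506e+10 ergs.
So 0.81988 × 1.05506e+10 ≈ 8.6502e+9 erg.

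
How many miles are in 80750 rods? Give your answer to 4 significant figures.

252.3 miles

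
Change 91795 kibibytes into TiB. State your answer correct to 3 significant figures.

1 kibibyte = 9.31323 × 10^-10 tebibytes.
Then 91795 × 9.31323 × 10^-10 ≈ 8.55 × 10^-5 TiB.

8.55 × 10^-5 tebibytes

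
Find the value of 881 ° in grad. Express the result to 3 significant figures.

979 gradians

1 degree = 1.11111 grad.
Thus 881 × 1.11111 ≈ 979 grad.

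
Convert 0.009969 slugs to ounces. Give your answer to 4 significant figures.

5.132 oz

1 slug = 514.785 oz.
0.009969 × 514.785 ≈ 5.132 oz.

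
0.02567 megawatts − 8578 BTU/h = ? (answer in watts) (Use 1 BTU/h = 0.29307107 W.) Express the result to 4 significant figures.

23160 watts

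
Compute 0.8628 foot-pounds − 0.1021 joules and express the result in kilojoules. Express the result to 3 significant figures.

0.8628 ft·lbf = 0.00116980 kJ and 0.1021 J = 0.000102100 kJ.
0.00116980 − 0.000102100 ≈ 0.00107 kJ.

0.00107 kJ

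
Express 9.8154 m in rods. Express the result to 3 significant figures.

1.95 rod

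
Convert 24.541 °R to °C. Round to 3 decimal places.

-259.516 °C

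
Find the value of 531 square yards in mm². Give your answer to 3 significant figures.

1 yd² = 836127 mm².
Then 531 × 836127 ≈ 4.44e+8 mm².

4.44e+8 square millimeters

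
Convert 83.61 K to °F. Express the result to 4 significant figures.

K = (°F + 459.67) × 5/9.
Applying the formula gives -309.2 °F.

-309.2 degrees Fahrenheit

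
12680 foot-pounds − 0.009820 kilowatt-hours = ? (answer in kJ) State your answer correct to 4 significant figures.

-18.16 kJ

12680 ft·lbf = 17.1918 kJ and 0.009820 kWh = 35.3520 kJ.
17.1918 − 35.3520 ≈ -18.16 kJ.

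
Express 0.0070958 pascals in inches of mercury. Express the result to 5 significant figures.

1 Pa = 0.000295300 inches of mercury.
So 0.0070958 × 0.000295300 ≈ 2.0954e-6 inHg.

2.0954e-6 inHg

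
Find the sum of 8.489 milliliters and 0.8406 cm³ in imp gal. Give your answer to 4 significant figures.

0.002052 imp gal

8.489 mL = 0.00186732 imp gal and 0.8406 cm³ = 0.000184906 imp gal.
0.00186732 + 0.000184906 ≈ 0.002052 imp gal.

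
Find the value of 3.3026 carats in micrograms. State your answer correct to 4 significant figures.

1 carat = 200000 μg.
Thus 3.3026 × 200000 ≈ 660500 μg.

660500 μg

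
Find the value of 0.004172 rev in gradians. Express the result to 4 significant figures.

1.669 grad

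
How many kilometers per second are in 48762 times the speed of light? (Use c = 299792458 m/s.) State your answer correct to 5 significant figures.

1.4618e+10 kilometers per second

1 c = 299792 kilometers per second.
48762 × 299792 ≈ 1.4618e+10 km/s.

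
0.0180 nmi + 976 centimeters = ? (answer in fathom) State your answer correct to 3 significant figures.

23.6 fathom

0.0180 nmi = 18.2283 fathom and 976 cm = 5.33683 fathom.
18.2283 + 5.33683 ≈ 23.6 fathom.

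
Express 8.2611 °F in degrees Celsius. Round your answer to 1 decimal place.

-13.2 degrees Celsius

°F = °C × 9/5 + 32.
Applying the formula gives -13.2 °C.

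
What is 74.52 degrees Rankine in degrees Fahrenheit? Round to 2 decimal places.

-385.15 degrees Fahrenheit

°R = °F + 459.67.
Applying the formula gives -385.15 °F.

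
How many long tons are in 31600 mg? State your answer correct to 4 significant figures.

3.110e-5 long tons

1 milligram = 9.84207e-10 long ton.
Thus 31600 × 9.84207e-10 ≈ 3.110e-5 long ton.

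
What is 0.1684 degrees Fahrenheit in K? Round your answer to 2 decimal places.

K = (°F + 459.67) × 5/9.
Applying the formula gives 255.47 K.

255.47 kelvins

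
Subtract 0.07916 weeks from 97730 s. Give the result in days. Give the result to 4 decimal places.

0.5770 d

97730 s = 1.13113 d and 0.07916 wk = 0.554120 d.
1.13113 − 0.554120 ≈ 0.5770 d.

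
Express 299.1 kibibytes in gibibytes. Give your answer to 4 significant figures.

0.0002852 GiB

1 kibibyte = 9.53674e-7 GiB.
Then 299.1 × 9.53674e-7 ≈ 0.0002852 GiB.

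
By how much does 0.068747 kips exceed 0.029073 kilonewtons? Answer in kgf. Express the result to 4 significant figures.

28.22 kgf

0.068747 kip = 31.1831 kgf and 0.029073 kN = 2.96462 kgf.
31.1831 − 2.96462 ≈ 28.22 kgf.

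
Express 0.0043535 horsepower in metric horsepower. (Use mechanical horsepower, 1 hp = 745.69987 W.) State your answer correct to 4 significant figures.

1 hp = 1.01387 PS.
So 0.0043535 × 1.01387 ≈ 0.004414 PS.

0.004414 metric horsepower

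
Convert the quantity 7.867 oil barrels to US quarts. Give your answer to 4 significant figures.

1 bbl = 168.000 US quarts.
Then 7.867 × 168.000 ≈ 1322 US qt.

1322 US qt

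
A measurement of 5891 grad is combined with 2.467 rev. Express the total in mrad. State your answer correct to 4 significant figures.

108000 mrad

5891 grad = 92535.6 mrad and 2.467 rev = 15500.6 mrad.
92535.6 + 15500.6 ≈ 108000 mrad.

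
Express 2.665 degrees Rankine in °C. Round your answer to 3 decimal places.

°R = (°C + 273.15) × 9/5.
Applying the formula gives -271.669 °C.

-271.669 °C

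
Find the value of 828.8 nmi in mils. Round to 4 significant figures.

6.043e+10 mils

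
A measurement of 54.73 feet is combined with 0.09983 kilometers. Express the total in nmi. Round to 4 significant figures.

54.73 ft = 0.00900740 nmi and 0.09983 km = 0.0539039 nmi.
0.00900740 + 0.0539039 ≈ 0.06291 nmi.

0.06291 nautical miles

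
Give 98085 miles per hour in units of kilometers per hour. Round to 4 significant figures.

157900 kilometers per hour

1 mile per hour = 1.60934 km/h.
So 98085 × 1.60934 ≈ 157900 km/h.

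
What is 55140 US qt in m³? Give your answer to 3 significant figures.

1 US qt = 0.000946353 cubic meters.
So 55140 × 0.000946353 ≈ 52.2 m³.

52.2 m³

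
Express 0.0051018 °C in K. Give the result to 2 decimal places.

273.16 kelvins

K = °C + 273.15.
Applying the formula gives 273.16 K.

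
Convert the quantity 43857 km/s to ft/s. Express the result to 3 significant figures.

1 km/s = 3280.84 feet per second.
Then 43857 × 3280.84 ≈ 1.44 × 10^8 ft/s.

1.44 × 10^8 ft/s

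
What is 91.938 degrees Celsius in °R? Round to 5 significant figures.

°R = (°C + 273.15) × 9/5.
Applying the formula gives 657.16 °R.

657.16 °R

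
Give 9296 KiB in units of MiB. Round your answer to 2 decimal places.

1 KiB = 0.0009765625 mebibytes.
So 9296 × 0.0009765625 ≈ 9.08 MiB.

9.08 mebibytes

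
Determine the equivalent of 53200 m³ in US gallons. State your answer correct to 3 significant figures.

1.41 × 10^7 US gal

1 cubic meter = 264.172 US gal.
So 53200 × 264.172 ≈ 1.41 × 10^7 US gal.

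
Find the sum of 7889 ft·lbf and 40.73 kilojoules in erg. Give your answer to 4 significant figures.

5.143e+11 erg

7889 ft·lbf = 1.06960e+11 erg and 40.73 kJ = 4.07300e+11 erg.
1.06960e+11 + 4.07300e+11 ≈ 5.143e+11 erg.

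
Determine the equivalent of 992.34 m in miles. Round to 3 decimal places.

0.617 miles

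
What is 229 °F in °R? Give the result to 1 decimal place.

°R = °F + 459.67.
Applying the formula gives 688.7 °R.

688.7 °R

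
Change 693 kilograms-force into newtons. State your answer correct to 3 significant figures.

6800 newtons

1 kgf = 9.80665 N.
Thus 693 × 9.80665 ≈ 6800 N.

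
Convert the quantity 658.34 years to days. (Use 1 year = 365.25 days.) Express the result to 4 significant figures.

240500 d

1 year = 365.250 days.
Then 658.34 × 365.250 ≈ 240500 d.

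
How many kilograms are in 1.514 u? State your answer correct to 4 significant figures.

2.514e-27 kg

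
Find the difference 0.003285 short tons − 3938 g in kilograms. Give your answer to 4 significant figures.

-0.9579 kg

0.003285 short ton = 2.98010 kg and 3938 g = 3.93800 kg.
2.98010 − 3.93800 ≈ -0.9579 kg.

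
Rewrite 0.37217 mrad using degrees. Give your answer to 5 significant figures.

1 mrad = 0.0572958 °.
0.37217 × 0.0572958 ≈ 0.021324 °.

0.021324 °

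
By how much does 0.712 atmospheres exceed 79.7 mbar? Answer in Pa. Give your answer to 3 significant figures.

64200 Pa

0.712 atm = 72143.4 Pa and 79.7 mbar = 7970.00 Pa.
72143.4 − 7970.00 ≈ 64200 Pa.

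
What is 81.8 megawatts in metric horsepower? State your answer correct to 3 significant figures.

1 megawatt = 1359.62 PS.
Thus 81.8 × 1359.62 ≈ 111000 PS.

111000 metric horsepower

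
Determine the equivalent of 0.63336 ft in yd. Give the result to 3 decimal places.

0.211 yards

1 foot = 0.333333 yd.
0.63336 × 0.333333 ≈ 0.211 yd.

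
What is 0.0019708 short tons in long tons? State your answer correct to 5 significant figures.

0.0017596 long ton

1 short ton = 0.892857 long tons.
Then 0.0019708 × 0.892857 ≈ 0.0017596 long ton.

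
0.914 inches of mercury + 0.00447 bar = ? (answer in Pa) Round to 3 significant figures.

0.914 inHg = 3095.16 Pa and 0.00447 bar = 447.000 Pa.
3095.16 + 447.000 ≈ 3540 Pa.

3540 Pa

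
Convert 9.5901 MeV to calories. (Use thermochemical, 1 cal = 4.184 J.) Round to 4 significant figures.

3.672e-13 calories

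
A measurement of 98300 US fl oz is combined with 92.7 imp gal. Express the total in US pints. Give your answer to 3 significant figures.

7030 US pints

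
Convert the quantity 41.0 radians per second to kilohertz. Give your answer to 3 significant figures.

1 rad/s = 0.000159155 kilohertz.
Then 41.0 × 0.000159155 ≈ 0.00653 kHz.

0.00653 kilohertz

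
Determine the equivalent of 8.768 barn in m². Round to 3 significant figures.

1 barn = 1.00000e-28 square meters.
Thus 8.768 × 1.00000e-28 ≈ 8.77e-28 m².

8.77e-28 m²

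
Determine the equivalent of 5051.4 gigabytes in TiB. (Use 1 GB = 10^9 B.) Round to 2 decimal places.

4.59 TiB

1 GB = 0.000909495 TiB.
So 5051.4 × 0.000909495 ≈ 4.59 TiB.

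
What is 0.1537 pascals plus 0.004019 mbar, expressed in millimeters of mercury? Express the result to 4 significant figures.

0.1537 Pa = 0.00115284 mmHg and 0.004019 mbar = 0.00301450 mmHg.
0.00115284 + 0.00301450 ≈ 0.004167 mmHg.

0.004167 mmHg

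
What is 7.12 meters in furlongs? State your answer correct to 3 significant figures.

0.0354 furlong

1 meter = 0.00497097 furlongs.
Thus 7.12 × 0.00497097 ≈ 0.0354 furlong.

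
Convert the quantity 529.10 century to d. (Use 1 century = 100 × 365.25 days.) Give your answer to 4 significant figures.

1 century = 36525.0 days.
529.10 × 36525.0 ≈ 1.933e+7 d.

1.933e+7 d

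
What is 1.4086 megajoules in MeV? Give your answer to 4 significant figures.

8.792e+18 MeV

1 megajoule = 6.24151e+18 megaelectronvolts.
Then 1.4086 × 6.24151e+18 ≈ 8.792e+18 MeV.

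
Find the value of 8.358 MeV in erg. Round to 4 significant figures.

1 megaelectronvolt = 1.60218 × 10^-6 erg.
8.358 × 1.60218 × 10^-6 ≈ 1.339 × 10^-5 erg.

1.339 × 10^-5 ergs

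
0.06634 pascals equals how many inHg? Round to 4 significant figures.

1 Pa = 0.000295300 inHg.
0.06634 × 0.000295300 ≈ 1.959e-5 inHg.

1.959e-5 inches of mercury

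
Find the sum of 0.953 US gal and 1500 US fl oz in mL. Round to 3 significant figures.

48000 mL

0.953 US gal = 3607.50 mL and 1500 US fl oz = 44360.3 mL.
3607.50 + 44360.3 ≈ 48000 mL.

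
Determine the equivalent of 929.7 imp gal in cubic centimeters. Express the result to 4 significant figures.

1 imperial gallon = 4546.09 cm³.
Thus 929.7 × 4546.09 ≈ 4.226e+6 cm³.

4.226e+6 cm³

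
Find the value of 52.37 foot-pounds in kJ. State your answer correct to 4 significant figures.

1 ft·lbf = 0.00135582 kJ.
Thus 52.37 × 0.00135582 ≈ 0.07100 kJ.

0.07100 kilojoules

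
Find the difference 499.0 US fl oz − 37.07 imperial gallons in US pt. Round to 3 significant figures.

-325 US pt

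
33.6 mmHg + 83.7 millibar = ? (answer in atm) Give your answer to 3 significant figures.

33.6 mmHg = 0.0442105 atm and 83.7 mbar = 0.0826055 atm.
0.0442105 + 0.0826055 ≈ 0.127 atm.

0.127 atm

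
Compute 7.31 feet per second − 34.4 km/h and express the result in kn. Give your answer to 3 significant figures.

7.31 ft/s = 4.33106 kn and 34.4 km/h = 18.5745 kn.
4.33106 − 18.5745 ≈ -14.2 kn.

-14.2 knots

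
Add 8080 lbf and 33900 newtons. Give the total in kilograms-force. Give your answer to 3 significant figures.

7120 kilograms-force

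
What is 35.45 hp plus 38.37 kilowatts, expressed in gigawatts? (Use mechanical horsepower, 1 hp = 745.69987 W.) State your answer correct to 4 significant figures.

35.45 hp = 2.64351 × 10^-5 GW and 38.37 kW = 3.83700 × 10^-5 GW.
2.64351 × 10^-5 + 3.83700 × 10^-5 ≈ 6.481 × 10^-5 GW.

6.481 × 10^-5 gigawatts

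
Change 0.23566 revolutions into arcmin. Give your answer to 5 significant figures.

5090.3 arcmin

1 revolution = 21600.0 arcmin.
Thus 0.23566 × 21600.0 ≈ 5090.3 arcmin.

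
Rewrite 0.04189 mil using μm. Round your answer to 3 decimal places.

1.064 micrometers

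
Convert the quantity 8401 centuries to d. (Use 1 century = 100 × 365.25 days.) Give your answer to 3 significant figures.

1 century = 36525.0 d.
8401 × 36525.0 ≈ 3.07 × 10^8 d.

3.07 × 10^8 d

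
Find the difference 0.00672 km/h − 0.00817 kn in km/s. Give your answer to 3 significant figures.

0.00672 km/h = 1.86667e-6 km/s and 0.00817 kn = 4.20301e-6 km/s.
1.86667e-6 − 4.20301e-6 ≈ -2.34e-6 km/s.

-2.34e-6 kilometers per second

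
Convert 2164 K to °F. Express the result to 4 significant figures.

K = (°F + 459.67) × 5/9.
Applying the formula gives 3436 °F.

3436 degrees Fahrenheit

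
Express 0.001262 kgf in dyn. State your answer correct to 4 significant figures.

1238 dyn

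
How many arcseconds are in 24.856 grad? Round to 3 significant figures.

80500 arcseconds

1 gradian = 3240.00 arcsec.
24.856 × 3240.00 ≈ 80500 arcsec.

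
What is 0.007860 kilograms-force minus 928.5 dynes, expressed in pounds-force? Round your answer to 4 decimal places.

0.007860 kgf = 0.0173283 lbf and 928.5 dyn = 0.00208735 lbf.
0.0173283 − 0.00208735 ≈ 0.0152 lbf.

0.0152 lbf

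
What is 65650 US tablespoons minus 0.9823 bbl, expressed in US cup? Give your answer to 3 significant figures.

3440 US cup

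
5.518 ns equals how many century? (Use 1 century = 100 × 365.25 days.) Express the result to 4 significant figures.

1.749e-18 century

1 ns = 3.16881e-19 century.
Thus 5.518 × 3.16881e-19 ≈ 1.749e-18 century.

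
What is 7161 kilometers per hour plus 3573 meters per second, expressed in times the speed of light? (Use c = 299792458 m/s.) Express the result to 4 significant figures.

7161 km/h = 6.63515 × 10^-6 c and 3573 m/s = 1.19182 × 10^-5 c.
6.63515 × 10^-6 + 1.19182 × 10^-5 ≈ 1.855 × 10^-5 c.

1.855 × 10^-5 c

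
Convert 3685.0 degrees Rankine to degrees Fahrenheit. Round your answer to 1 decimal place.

°R = °F + 459.67.
Applying the formula gives 3225.3 °F.

3225.3 degrees Fahrenheit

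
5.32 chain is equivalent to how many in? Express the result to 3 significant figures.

1 chain = 792.000 inches.
Thus 5.32 × 792.000 ≈ 4210 in.

4210 in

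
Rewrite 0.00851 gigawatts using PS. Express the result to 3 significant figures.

11600 metric horsepower

1 gigawatt = 1.35962 × 10^6 PS.
0.00851 × 1.35962 × 10^6 ≈ 11600 PS.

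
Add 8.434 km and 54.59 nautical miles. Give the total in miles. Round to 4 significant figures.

8.434 km = 5.24064 mi and 54.59 nmi = 62.8211 mi.
5.24064 + 62.8211 ≈ 68.06 mi.

68.06 miles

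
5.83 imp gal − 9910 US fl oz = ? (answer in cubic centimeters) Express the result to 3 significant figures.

-267000 cm³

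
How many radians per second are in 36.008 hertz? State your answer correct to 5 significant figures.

1 hertz = 6.283185 rad/s.
36.008 × 6.283185 ≈ 226.24 rad/s.

226.24 radians per second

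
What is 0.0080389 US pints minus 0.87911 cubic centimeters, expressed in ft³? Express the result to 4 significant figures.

0.0001033 ft³

0.0080389 US pt = 0.000134331 ft³ and 0.87911 cm³ = 3.10455e-5 ft³.
0.000134331 − 3.10455e-5 ≈ 0.0001033 ft³.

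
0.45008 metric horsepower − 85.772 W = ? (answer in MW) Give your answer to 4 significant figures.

0.0002453 megawatts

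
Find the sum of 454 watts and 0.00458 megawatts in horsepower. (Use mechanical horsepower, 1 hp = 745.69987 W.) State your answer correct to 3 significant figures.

6.75 hp

454 W = 0.608824 hp and 0.00458 MW = 6.14188 hp.
0.608824 + 6.14188 ≈ 6.75 hp.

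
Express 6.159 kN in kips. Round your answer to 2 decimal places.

1.38 kip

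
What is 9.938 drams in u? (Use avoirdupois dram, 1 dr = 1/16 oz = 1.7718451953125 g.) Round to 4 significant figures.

1.060 × 10^25 u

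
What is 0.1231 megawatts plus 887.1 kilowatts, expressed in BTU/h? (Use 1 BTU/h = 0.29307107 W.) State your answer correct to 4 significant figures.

3.447 × 10^6 BTU/h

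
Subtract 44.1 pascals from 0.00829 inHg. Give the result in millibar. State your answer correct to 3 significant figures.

-0.160 mbar

0.00829 inHg = 0.280732 mbar and 44.1 Pa = 0.441000 mbar.
0.280732 − 0.441000 ≈ -0.160 mbar.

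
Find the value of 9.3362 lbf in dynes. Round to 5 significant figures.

1 lbf = 444822 dyn.
So 9.3362 × 444822 ≈ 4.1529e+6 dyn.

4.1529e+6 dyn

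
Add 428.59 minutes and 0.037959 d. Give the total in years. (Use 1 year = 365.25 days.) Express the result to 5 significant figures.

0.00091880 yr

428.59 min = 0.000814872 yr and 0.037959 d = 0.000103926 yr.
0.000814872 + 0.000103926 ≈ 0.00091880 yr.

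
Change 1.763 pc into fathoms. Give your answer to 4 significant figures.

2.975 × 10^16 fathoms

1 parsec = 1.68727 × 10^16 fathom.
So 1.763 × 1.68727 × 10^16 ≈ 2.975 × 10^16 fathom.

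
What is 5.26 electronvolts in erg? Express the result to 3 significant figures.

1 eV = 1.60218 × 10^-12 ergs.
Then 5.26 × 1.60218 × 10^-12 ≈ 8.43 × 10^-12 erg.

8.43 × 10^-12 ergs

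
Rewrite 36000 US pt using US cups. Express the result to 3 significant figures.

72000 US cups

1 US pint = 2.00000 US cup.
36000 × 2.00000 ≈ 72000 US cup.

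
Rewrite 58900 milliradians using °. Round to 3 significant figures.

3370 °

1 mrad = 0.0572958 °.
Thus 58900 × 0.0572958 ≈ 3370 °.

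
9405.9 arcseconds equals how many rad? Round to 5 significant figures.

1 arcsecond = 4.84814e-6 rad.
Then 9405.9 × 4.84814e-6 ≈ 0.045601 rad.

0.045601 rad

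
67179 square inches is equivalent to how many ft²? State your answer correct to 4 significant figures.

466.5 ft²

1 square inch = 0.00694444 ft².
Then 67179 × 0.00694444 ≈ 466.5 ft².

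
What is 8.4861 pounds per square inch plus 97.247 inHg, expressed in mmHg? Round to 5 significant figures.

8.4861 psi = 438.858 mmHg and 97.247 inHg = 2470.07 mmHg.
438.858 + 2470.07 ≈ 2908.9 mmHg.

2908.9 mmHg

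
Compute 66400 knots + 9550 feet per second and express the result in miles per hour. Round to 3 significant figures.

82900 mph

66400 kn = 76411.8 mph and 9550 ft/s = 6511.36 mph.
76411.8 + 6511.36 ≈ 82900 mph.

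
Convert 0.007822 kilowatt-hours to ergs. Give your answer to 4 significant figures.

1 kWh = 3.60000 × 10^13 erg.
So 0.007822 × 3.60000 × 10^13 ≈ 2.816 × 10^11 erg.

2.816 × 10^11 ergs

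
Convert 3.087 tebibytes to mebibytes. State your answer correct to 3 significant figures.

1 tebibyte = 1.04858 × 10^6 MiB.
Thus 3.087 × 1.04858 × 10^6 ≈ 3.24 × 10^6 MiB.

3.24 × 10^6 mebibytes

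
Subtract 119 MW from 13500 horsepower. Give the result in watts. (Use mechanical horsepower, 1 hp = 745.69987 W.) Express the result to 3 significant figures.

13500 hp = 1.00669e+7 W and 119 MW = 1.19000e+8 W.
1.00669e+7 − 1.19000e+8 ≈ -1.09e+8 W.

-1.09e+8 watts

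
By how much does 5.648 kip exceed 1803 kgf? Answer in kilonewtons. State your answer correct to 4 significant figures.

5.648 kip = 25.1236 kN and 1803 kgf = 17.6814 kN.
25.1236 − 17.6814 ≈ 7.442 kN.

7.442 kN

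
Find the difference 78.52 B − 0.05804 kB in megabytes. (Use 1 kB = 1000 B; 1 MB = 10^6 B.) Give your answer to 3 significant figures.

2.05 × 10^-5 MB

78.52 B = 7.85200 × 10^-5 MB and 0.05804 kB = 5.80400 × 10^-5 MB.
7.85200 × 10^-5 − 5.80400 × 10^-5 ≈ 2.05 × 10^-5 MB.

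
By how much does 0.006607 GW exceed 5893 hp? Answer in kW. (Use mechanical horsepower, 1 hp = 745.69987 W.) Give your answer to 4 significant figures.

2213 kW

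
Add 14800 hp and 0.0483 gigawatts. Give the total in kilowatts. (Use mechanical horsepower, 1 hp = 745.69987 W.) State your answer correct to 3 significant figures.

59300 kW

14800 hp = 11036.4 kW and 0.0483 GW = 48300.0 kW.
11036.4 + 48300.0 ≈ 59300 kW.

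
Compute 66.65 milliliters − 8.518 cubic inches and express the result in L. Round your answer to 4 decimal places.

66.65 mL = 0.0666500 L and 8.518 in³ = 0.139585 L.
0.0666500 − 0.139585 ≈ -0.0729 L.

-0.0729 L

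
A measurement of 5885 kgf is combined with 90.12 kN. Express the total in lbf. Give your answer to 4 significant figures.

5885 kgf = 12974.2 lbf and 90.12 kN = 20259.8 lbf.
12974.2 + 20259.8 ≈ 33230 lbf.

33230 lbf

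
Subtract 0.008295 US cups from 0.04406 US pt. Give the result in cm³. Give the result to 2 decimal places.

0.04406 US pt = 20.8482 cm³ and 0.008295 US cup = 1.96250 cm³.
20.8482 − 1.96250 ≈ 18.89 cm³.

18.89 cubic centimeters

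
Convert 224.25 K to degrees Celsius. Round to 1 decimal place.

-48.9 °C

K = °C + 273.15.
Applying the formula gives -48.9 °C.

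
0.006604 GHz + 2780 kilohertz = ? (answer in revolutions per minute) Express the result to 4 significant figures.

0.006604 GHz = 3.96240 × 10^8 rpm and 2780 kHz = 1.66800 × 10^8 rpm.
3.96240 × 10^8 + 1.66800 × 10^8 ≈ 5.630 × 10^8 rpm.

5.630 × 10^8 revolutions per minute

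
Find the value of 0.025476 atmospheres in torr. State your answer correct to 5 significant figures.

1 atmosphere = 760.000 torr.
Thus 0.025476 × 760.000 ≈ 19.362 torr.

19.362 torr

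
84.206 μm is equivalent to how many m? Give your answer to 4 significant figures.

1 micrometer = 1.00000 × 10^-6 m.
So 84.206 × 1.00000 × 10^-6 ≈ 8.421 × 10^-5 m.

8.421 × 10^-5 m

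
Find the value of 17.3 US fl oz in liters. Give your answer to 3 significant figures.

0.512 liters

1 US fl oz = 0.0295735 liters.
17.3 × 0.0295735 ≈ 0.512 L.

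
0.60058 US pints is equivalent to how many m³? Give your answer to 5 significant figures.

0.00028418 m³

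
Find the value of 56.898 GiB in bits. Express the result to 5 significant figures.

1 GiB = 8.58993 × 10^9 bit.
So 56.898 × 8.58993 × 10^9 ≈ 4.8875 × 10^11 bit.

4.8875 × 10^11 bits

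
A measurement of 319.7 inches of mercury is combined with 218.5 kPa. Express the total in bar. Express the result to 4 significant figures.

319.7 inHg = 10.8263 bar and 218.5 kPa = 2.18500 bar.
10.8263 + 2.18500 ≈ 13.01 bar.

13.01 bar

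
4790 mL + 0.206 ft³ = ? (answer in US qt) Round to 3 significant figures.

11.2 US qt

4790 mL = 5.06154 US qt and 0.206 ft³ = 6.16395 US qt.
5.06154 + 6.16395 ≈ 11.2 US qt.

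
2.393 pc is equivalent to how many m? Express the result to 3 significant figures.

7.38e+16 meters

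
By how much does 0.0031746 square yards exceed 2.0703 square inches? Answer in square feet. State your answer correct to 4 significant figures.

0.0031746 yd² = 0.0285714 ft² and 2.0703 in² = 0.0143771 ft².
0.0285714 − 0.0143771 ≈ 0.01419 ft².

0.01419 ft²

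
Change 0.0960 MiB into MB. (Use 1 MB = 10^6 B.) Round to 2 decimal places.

0.10 megabytes

1 mebibyte = 1.04858 MB.
So 0.0960 × 1.04858 ≈ 0.10 MB.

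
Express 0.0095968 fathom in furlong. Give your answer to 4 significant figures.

8.724 × 10^-5 furlong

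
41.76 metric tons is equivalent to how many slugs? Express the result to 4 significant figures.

1 metric ton = 68.5218 slug.
41.76 × 68.5218 ≈ 2861 slug.

2861 slug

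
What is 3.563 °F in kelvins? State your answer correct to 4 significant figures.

257.4 kelvins

K = (°F + 459.67) × 5/9.
Applying the formula gives 257.4 K.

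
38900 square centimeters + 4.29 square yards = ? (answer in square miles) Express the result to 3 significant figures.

38900 cm² = 1.50194e-6 mi² and 4.29 yd² = 1.38494e-6 mi².
1.50194e-6 + 1.38494e-6 ≈ 2.89e-6 mi².

2.89e-6 mi²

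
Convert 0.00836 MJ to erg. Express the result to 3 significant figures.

8.36 × 10^10 erg

1 MJ = 1.00000 × 10^13 ergs.
Then 0.00836 × 1.00000 × 10^13 ≈ 8.36 × 10^10 erg.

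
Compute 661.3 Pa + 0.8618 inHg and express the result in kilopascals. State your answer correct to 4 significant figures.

3.580 kPa

661.3 Pa = 0.661300 kPa and 0.8618 inHg = 2.91839 kPa.
0.661300 + 2.91839 ≈ 3.580 kPa.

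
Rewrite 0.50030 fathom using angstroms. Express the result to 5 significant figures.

9.1495e+9 Å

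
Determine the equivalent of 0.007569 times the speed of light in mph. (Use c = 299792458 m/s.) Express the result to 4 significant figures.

1 c = 6.70617 × 10^8 miles per hour.
Then 0.007569 × 6.70617 × 10^8 ≈ 5.076 × 10^6 mph.

5.076 × 10^6 mph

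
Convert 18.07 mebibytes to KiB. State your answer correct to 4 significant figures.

18500 KiB

1 mebibyte = 1024.00 KiB.
Thus 18.07 × 1024.00 ≈ 18500 KiB.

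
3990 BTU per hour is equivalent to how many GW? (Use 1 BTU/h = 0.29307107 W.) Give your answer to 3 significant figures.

1.17 × 10^-6 GW

1 BTU/h = 2.93071 × 10^-10 GW.
3990 × 2.93071 × 10^-10 ≈ 1.17 × 10^-6 GW.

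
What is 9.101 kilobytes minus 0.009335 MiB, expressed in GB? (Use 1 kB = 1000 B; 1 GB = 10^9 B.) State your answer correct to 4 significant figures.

9.101 kB = 9.10100 × 10^-6 GB and 0.009335 MiB = 9.78846 × 10^-6 GB.
9.10100 × 10^-6 − 9.78846 × 10^-6 ≈ -6.875 × 10^-7 GB.

-6.875 × 10^-7 GB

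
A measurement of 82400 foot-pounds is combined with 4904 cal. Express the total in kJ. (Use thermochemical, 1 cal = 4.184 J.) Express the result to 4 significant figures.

82400 ft·lbf = 111.719 kJ and 4904 cal = 20.5183 kJ.
111.719 + 20.5183 ≈ 132.2 kJ.

132.2 kJ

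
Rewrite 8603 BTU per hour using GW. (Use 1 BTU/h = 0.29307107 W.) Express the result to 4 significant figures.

1 BTU/h = 2.93071 × 10^-10 GW.
Thus 8603 × 2.93071 × 10^-10 ≈ 2.521 × 10^-6 GW.

2.521 × 10^-6 gigawatts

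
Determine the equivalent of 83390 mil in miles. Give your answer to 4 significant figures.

0.001316 miles

1 mil = 1.57828 × 10^-8 mi.
83390 × 1.57828 × 10^-8 ≈ 0.001316 mi.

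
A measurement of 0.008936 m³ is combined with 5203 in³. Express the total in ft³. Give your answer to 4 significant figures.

3.327 ft³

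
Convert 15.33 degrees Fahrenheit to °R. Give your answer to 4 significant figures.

°R = °F + 459.67.
Applying the formula gives 475.0 °R.

475.0 °R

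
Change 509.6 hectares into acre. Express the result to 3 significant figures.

1260 acre

1 ha = 2.47105 acre.
So 509.6 × 2.47105 ≈ 1260 acre.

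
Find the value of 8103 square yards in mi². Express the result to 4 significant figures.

0.002616 mi²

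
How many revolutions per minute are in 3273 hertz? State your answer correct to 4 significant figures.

196400 rpm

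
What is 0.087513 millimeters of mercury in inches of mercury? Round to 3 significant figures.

0.00345 inHg

1 millimeter of mercury = 0.0393701 inHg.
So 0.087513 × 0.0393701 ≈ 0.00345 inHg.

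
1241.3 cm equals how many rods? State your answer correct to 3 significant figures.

2.47 rod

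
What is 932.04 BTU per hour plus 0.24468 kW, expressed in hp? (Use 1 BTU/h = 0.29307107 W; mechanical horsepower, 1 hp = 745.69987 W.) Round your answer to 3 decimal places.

932.04 BTU/h = 0.366305 hp and 0.24468 kW = 0.328121 hp.
0.366305 + 0.328121 ≈ 0.694 hp.

0.694 hp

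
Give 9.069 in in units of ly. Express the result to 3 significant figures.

2.43e-17 light-years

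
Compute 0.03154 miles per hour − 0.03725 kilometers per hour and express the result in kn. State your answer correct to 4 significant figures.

0.03154 mph = 0.0274075 kn and 0.03725 km/h = 0.0201134 kn.
0.0274075 − 0.0201134 ≈ 0.007294 kn.

0.007294 knots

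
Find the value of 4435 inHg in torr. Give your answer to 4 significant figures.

1 inch of mercury = 25.4000 torr.
Then 4435 × 25.4000 ≈ 112600 torr.

112600 torr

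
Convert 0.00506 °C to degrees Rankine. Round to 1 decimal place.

491.7 degrees Rankine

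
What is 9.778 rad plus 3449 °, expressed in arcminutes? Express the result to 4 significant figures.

240600 arcminutes

9.778 rad = 33614.3 arcmin and 3449 ° = 206940 arcmin.
33614.3 + 206940 ≈ 240600 arcmin.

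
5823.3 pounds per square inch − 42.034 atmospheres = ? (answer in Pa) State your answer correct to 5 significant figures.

5823.3 psi = 4.01502 × 10^7 Pa and 42.034 atm = 4.25910 × 10^6 Pa.
4.01502 × 10^7 − 4.25910 × 10^6 ≈ 3.5891 × 10^7 Pa.

3.5891 × 10^7 Pa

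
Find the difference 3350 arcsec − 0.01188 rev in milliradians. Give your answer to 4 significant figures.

3350 arcsec = 16.2413 mrad and 0.01188 rev = 74.6442 mrad.
16.2413 − 74.6442 ≈ -58.40 mrad.

-58.40 mrad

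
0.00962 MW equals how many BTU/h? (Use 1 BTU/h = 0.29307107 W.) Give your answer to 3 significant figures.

1 MW = 3.41214 × 10^6 BTU/h.
0.00962 × 3.41214 × 10^6 ≈ 32800 BTU/h.

32800 BTU/h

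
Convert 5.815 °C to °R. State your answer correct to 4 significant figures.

502.1 °R

°R = (°C + 273.15) × 9/5.
Applying the formula gives 502.1 °R.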